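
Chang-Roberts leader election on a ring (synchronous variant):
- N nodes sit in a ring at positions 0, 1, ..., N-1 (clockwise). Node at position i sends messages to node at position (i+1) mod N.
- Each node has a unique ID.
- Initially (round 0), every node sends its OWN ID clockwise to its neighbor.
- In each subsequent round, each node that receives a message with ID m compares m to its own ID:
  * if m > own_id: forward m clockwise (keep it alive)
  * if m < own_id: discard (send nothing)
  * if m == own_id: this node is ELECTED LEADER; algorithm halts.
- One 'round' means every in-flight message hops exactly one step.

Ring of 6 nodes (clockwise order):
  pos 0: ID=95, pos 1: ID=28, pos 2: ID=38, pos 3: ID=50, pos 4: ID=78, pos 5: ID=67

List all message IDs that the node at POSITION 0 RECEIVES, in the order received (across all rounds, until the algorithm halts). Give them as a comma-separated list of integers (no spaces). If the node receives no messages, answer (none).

Answer: 67,78,95

Derivation:
Round 1: pos1(id28) recv 95: fwd; pos2(id38) recv 28: drop; pos3(id50) recv 38: drop; pos4(id78) recv 50: drop; pos5(id67) recv 78: fwd; pos0(id95) recv 67: drop
Round 2: pos2(id38) recv 95: fwd; pos0(id95) recv 78: drop
Round 3: pos3(id50) recv 95: fwd
Round 4: pos4(id78) recv 95: fwd
Round 5: pos5(id67) recv 95: fwd
Round 6: pos0(id95) recv 95: ELECTED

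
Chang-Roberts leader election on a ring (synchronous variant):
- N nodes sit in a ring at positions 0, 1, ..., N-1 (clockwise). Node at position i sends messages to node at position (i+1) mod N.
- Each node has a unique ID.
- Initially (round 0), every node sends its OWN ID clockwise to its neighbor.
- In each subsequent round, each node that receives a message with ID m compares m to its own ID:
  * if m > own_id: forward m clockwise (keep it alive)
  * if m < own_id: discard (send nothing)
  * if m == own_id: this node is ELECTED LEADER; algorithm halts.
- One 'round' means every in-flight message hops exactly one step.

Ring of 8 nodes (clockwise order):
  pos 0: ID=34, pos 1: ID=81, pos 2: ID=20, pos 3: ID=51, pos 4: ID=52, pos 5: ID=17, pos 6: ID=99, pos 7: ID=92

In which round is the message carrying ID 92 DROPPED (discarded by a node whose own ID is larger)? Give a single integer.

Answer: 7

Derivation:
Round 1: pos1(id81) recv 34: drop; pos2(id20) recv 81: fwd; pos3(id51) recv 20: drop; pos4(id52) recv 51: drop; pos5(id17) recv 52: fwd; pos6(id99) recv 17: drop; pos7(id92) recv 99: fwd; pos0(id34) recv 92: fwd
Round 2: pos3(id51) recv 81: fwd; pos6(id99) recv 52: drop; pos0(id34) recv 99: fwd; pos1(id81) recv 92: fwd
Round 3: pos4(id52) recv 81: fwd; pos1(id81) recv 99: fwd; pos2(id20) recv 92: fwd
Round 4: pos5(id17) recv 81: fwd; pos2(id20) recv 99: fwd; pos3(id51) recv 92: fwd
Round 5: pos6(id99) recv 81: drop; pos3(id51) recv 99: fwd; pos4(id52) recv 92: fwd
Round 6: pos4(id52) recv 99: fwd; pos5(id17) recv 92: fwd
Round 7: pos5(id17) recv 99: fwd; pos6(id99) recv 92: drop
Round 8: pos6(id99) recv 99: ELECTED
Message ID 92 originates at pos 7; dropped at pos 6 in round 7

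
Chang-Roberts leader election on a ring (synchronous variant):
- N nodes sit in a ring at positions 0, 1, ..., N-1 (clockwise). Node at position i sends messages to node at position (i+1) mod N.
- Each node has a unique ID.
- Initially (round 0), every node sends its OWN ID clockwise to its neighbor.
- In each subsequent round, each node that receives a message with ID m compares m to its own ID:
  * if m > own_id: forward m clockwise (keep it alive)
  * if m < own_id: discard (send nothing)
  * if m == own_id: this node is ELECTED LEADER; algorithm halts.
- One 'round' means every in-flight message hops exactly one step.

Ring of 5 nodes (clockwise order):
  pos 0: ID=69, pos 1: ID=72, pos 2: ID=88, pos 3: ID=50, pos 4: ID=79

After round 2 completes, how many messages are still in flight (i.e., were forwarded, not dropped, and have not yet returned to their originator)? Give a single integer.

Round 1: pos1(id72) recv 69: drop; pos2(id88) recv 72: drop; pos3(id50) recv 88: fwd; pos4(id79) recv 50: drop; pos0(id69) recv 79: fwd
Round 2: pos4(id79) recv 88: fwd; pos1(id72) recv 79: fwd
After round 2: 2 messages still in flight

Answer: 2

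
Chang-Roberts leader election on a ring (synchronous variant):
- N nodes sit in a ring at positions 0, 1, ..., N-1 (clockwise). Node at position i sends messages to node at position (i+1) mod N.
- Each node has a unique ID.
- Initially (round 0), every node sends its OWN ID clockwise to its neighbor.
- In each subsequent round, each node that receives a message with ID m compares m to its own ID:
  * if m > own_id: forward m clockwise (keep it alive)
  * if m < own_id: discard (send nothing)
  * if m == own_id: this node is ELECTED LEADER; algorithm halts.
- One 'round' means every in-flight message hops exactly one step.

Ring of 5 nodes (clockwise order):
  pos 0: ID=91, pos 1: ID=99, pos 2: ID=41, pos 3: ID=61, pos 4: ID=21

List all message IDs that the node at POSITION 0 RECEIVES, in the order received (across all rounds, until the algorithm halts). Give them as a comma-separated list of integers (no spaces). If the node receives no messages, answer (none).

Answer: 21,61,99

Derivation:
Round 1: pos1(id99) recv 91: drop; pos2(id41) recv 99: fwd; pos3(id61) recv 41: drop; pos4(id21) recv 61: fwd; pos0(id91) recv 21: drop
Round 2: pos3(id61) recv 99: fwd; pos0(id91) recv 61: drop
Round 3: pos4(id21) recv 99: fwd
Round 4: pos0(id91) recv 99: fwd
Round 5: pos1(id99) recv 99: ELECTED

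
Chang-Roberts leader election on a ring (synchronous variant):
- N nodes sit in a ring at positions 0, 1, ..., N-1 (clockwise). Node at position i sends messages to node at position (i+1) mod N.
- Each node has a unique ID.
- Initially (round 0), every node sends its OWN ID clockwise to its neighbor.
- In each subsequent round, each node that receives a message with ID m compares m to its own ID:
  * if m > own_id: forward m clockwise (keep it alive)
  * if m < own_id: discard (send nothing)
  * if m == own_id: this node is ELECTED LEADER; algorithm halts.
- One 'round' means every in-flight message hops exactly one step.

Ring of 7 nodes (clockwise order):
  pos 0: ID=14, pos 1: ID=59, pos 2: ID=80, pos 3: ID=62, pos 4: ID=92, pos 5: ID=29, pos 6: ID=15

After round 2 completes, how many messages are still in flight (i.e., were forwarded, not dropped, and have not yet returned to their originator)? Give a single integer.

Answer: 2

Derivation:
Round 1: pos1(id59) recv 14: drop; pos2(id80) recv 59: drop; pos3(id62) recv 80: fwd; pos4(id92) recv 62: drop; pos5(id29) recv 92: fwd; pos6(id15) recv 29: fwd; pos0(id14) recv 15: fwd
Round 2: pos4(id92) recv 80: drop; pos6(id15) recv 92: fwd; pos0(id14) recv 29: fwd; pos1(id59) recv 15: drop
After round 2: 2 messages still in flight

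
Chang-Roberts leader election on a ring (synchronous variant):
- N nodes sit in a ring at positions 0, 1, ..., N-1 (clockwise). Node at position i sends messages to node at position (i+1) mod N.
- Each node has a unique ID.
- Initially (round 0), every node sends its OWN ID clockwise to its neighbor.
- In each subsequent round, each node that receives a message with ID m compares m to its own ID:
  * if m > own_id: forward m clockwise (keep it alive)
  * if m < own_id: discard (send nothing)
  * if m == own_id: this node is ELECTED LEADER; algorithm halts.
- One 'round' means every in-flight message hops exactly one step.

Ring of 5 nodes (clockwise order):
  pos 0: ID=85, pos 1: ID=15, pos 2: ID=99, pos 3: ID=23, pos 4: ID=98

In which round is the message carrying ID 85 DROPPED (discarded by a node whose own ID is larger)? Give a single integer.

Answer: 2

Derivation:
Round 1: pos1(id15) recv 85: fwd; pos2(id99) recv 15: drop; pos3(id23) recv 99: fwd; pos4(id98) recv 23: drop; pos0(id85) recv 98: fwd
Round 2: pos2(id99) recv 85: drop; pos4(id98) recv 99: fwd; pos1(id15) recv 98: fwd
Round 3: pos0(id85) recv 99: fwd; pos2(id99) recv 98: drop
Round 4: pos1(id15) recv 99: fwd
Round 5: pos2(id99) recv 99: ELECTED
Message ID 85 originates at pos 0; dropped at pos 2 in round 2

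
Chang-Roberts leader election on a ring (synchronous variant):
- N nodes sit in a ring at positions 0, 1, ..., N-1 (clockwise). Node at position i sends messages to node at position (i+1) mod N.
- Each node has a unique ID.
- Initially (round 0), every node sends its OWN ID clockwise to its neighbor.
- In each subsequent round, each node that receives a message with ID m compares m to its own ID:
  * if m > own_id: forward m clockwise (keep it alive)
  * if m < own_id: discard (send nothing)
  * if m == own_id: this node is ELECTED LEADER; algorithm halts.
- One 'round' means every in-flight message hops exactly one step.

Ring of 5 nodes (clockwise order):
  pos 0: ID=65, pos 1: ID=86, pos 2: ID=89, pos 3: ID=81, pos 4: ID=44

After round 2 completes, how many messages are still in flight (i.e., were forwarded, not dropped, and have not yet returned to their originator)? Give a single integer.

Answer: 2

Derivation:
Round 1: pos1(id86) recv 65: drop; pos2(id89) recv 86: drop; pos3(id81) recv 89: fwd; pos4(id44) recv 81: fwd; pos0(id65) recv 44: drop
Round 2: pos4(id44) recv 89: fwd; pos0(id65) recv 81: fwd
After round 2: 2 messages still in flight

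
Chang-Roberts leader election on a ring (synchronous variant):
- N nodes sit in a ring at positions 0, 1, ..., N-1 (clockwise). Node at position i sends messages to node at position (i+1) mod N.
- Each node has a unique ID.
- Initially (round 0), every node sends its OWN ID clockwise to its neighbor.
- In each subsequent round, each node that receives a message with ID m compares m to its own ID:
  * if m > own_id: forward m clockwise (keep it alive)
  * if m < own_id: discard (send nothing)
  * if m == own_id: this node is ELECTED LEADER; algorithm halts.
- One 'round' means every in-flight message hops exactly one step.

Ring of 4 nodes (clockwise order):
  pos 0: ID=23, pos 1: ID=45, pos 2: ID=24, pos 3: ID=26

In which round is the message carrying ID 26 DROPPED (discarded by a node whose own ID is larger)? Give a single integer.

Answer: 2

Derivation:
Round 1: pos1(id45) recv 23: drop; pos2(id24) recv 45: fwd; pos3(id26) recv 24: drop; pos0(id23) recv 26: fwd
Round 2: pos3(id26) recv 45: fwd; pos1(id45) recv 26: drop
Round 3: pos0(id23) recv 45: fwd
Round 4: pos1(id45) recv 45: ELECTED
Message ID 26 originates at pos 3; dropped at pos 1 in round 2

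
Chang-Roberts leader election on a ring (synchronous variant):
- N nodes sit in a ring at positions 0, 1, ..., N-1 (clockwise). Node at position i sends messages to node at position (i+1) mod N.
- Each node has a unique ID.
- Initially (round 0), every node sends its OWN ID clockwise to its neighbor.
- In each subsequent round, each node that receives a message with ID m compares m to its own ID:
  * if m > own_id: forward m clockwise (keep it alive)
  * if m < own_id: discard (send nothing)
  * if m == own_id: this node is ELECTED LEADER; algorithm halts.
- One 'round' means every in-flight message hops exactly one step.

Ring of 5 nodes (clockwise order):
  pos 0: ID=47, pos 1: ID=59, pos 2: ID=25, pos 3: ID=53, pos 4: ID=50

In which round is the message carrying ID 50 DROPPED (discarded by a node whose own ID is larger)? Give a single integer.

Round 1: pos1(id59) recv 47: drop; pos2(id25) recv 59: fwd; pos3(id53) recv 25: drop; pos4(id50) recv 53: fwd; pos0(id47) recv 50: fwd
Round 2: pos3(id53) recv 59: fwd; pos0(id47) recv 53: fwd; pos1(id59) recv 50: drop
Round 3: pos4(id50) recv 59: fwd; pos1(id59) recv 53: drop
Round 4: pos0(id47) recv 59: fwd
Round 5: pos1(id59) recv 59: ELECTED
Message ID 50 originates at pos 4; dropped at pos 1 in round 2

Answer: 2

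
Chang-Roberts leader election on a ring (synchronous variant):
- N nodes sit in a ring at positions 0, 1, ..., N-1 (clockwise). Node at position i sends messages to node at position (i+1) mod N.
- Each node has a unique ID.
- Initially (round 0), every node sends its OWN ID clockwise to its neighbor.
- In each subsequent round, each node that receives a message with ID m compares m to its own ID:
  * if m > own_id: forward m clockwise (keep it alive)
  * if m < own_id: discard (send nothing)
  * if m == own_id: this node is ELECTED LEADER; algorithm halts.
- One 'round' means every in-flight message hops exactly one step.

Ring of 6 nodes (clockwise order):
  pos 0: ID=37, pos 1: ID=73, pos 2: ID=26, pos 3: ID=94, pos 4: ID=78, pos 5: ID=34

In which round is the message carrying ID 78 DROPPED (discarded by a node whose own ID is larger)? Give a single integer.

Round 1: pos1(id73) recv 37: drop; pos2(id26) recv 73: fwd; pos3(id94) recv 26: drop; pos4(id78) recv 94: fwd; pos5(id34) recv 78: fwd; pos0(id37) recv 34: drop
Round 2: pos3(id94) recv 73: drop; pos5(id34) recv 94: fwd; pos0(id37) recv 78: fwd
Round 3: pos0(id37) recv 94: fwd; pos1(id73) recv 78: fwd
Round 4: pos1(id73) recv 94: fwd; pos2(id26) recv 78: fwd
Round 5: pos2(id26) recv 94: fwd; pos3(id94) recv 78: drop
Round 6: pos3(id94) recv 94: ELECTED
Message ID 78 originates at pos 4; dropped at pos 3 in round 5

Answer: 5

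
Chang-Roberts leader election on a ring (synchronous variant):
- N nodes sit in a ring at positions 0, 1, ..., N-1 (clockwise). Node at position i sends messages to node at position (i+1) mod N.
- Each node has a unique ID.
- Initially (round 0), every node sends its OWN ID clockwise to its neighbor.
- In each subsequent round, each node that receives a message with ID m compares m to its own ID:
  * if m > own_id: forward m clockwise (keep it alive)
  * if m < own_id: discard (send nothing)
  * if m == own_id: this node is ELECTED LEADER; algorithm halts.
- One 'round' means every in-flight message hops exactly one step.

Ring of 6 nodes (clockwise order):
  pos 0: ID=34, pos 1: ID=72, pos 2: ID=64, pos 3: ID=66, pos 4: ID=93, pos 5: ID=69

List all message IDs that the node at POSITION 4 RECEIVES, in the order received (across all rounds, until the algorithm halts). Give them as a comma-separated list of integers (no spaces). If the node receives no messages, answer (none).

Answer: 66,72,93

Derivation:
Round 1: pos1(id72) recv 34: drop; pos2(id64) recv 72: fwd; pos3(id66) recv 64: drop; pos4(id93) recv 66: drop; pos5(id69) recv 93: fwd; pos0(id34) recv 69: fwd
Round 2: pos3(id66) recv 72: fwd; pos0(id34) recv 93: fwd; pos1(id72) recv 69: drop
Round 3: pos4(id93) recv 72: drop; pos1(id72) recv 93: fwd
Round 4: pos2(id64) recv 93: fwd
Round 5: pos3(id66) recv 93: fwd
Round 6: pos4(id93) recv 93: ELECTED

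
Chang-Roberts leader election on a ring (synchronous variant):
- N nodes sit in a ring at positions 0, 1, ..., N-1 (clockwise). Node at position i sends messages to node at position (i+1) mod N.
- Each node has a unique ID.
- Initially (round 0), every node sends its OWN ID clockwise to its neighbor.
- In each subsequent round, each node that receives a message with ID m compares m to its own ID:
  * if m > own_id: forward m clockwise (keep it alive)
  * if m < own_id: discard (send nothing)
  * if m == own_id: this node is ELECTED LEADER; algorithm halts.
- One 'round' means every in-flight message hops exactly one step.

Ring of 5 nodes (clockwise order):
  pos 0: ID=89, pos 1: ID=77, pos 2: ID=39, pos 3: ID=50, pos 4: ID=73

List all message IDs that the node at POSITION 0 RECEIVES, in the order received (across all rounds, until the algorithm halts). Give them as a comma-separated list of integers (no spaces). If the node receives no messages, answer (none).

Round 1: pos1(id77) recv 89: fwd; pos2(id39) recv 77: fwd; pos3(id50) recv 39: drop; pos4(id73) recv 50: drop; pos0(id89) recv 73: drop
Round 2: pos2(id39) recv 89: fwd; pos3(id50) recv 77: fwd
Round 3: pos3(id50) recv 89: fwd; pos4(id73) recv 77: fwd
Round 4: pos4(id73) recv 89: fwd; pos0(id89) recv 77: drop
Round 5: pos0(id89) recv 89: ELECTED

Answer: 73,77,89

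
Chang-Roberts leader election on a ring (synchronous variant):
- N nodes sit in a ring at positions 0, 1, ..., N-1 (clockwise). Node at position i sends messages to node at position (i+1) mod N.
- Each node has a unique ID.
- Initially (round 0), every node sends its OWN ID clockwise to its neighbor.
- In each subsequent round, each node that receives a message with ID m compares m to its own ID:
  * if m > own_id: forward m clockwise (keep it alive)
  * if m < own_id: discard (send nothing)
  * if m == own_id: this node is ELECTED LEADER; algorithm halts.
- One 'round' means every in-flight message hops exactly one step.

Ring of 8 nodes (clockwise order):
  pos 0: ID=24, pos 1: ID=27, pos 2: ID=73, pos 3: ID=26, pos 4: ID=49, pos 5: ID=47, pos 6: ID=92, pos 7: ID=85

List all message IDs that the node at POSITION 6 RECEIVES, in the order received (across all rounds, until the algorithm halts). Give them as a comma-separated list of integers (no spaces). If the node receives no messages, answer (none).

Round 1: pos1(id27) recv 24: drop; pos2(id73) recv 27: drop; pos3(id26) recv 73: fwd; pos4(id49) recv 26: drop; pos5(id47) recv 49: fwd; pos6(id92) recv 47: drop; pos7(id85) recv 92: fwd; pos0(id24) recv 85: fwd
Round 2: pos4(id49) recv 73: fwd; pos6(id92) recv 49: drop; pos0(id24) recv 92: fwd; pos1(id27) recv 85: fwd
Round 3: pos5(id47) recv 73: fwd; pos1(id27) recv 92: fwd; pos2(id73) recv 85: fwd
Round 4: pos6(id92) recv 73: drop; pos2(id73) recv 92: fwd; pos3(id26) recv 85: fwd
Round 5: pos3(id26) recv 92: fwd; pos4(id49) recv 85: fwd
Round 6: pos4(id49) recv 92: fwd; pos5(id47) recv 85: fwd
Round 7: pos5(id47) recv 92: fwd; pos6(id92) recv 85: drop
Round 8: pos6(id92) recv 92: ELECTED

Answer: 47,49,73,85,92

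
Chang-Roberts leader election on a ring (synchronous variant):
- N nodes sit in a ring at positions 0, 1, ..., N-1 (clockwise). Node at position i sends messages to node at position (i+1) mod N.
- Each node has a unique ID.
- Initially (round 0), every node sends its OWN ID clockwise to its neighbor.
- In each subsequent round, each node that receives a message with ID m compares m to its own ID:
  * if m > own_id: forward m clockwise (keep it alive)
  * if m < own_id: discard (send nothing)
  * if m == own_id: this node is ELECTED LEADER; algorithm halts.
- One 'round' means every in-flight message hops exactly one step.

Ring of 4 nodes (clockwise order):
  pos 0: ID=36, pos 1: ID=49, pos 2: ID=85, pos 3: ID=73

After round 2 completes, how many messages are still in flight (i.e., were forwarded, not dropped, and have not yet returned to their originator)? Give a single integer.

Round 1: pos1(id49) recv 36: drop; pos2(id85) recv 49: drop; pos3(id73) recv 85: fwd; pos0(id36) recv 73: fwd
Round 2: pos0(id36) recv 85: fwd; pos1(id49) recv 73: fwd
After round 2: 2 messages still in flight

Answer: 2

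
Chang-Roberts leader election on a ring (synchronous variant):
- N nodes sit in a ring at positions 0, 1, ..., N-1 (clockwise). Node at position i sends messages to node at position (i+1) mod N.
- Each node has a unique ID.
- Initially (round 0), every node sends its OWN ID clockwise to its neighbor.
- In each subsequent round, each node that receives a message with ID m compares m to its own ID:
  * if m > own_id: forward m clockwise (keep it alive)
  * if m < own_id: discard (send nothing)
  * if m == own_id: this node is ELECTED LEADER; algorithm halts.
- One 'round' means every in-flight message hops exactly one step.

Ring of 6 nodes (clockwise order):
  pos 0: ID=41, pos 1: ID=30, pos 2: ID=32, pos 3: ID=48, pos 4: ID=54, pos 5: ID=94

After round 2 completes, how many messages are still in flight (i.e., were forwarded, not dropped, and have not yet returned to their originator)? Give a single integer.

Answer: 2

Derivation:
Round 1: pos1(id30) recv 41: fwd; pos2(id32) recv 30: drop; pos3(id48) recv 32: drop; pos4(id54) recv 48: drop; pos5(id94) recv 54: drop; pos0(id41) recv 94: fwd
Round 2: pos2(id32) recv 41: fwd; pos1(id30) recv 94: fwd
After round 2: 2 messages still in flight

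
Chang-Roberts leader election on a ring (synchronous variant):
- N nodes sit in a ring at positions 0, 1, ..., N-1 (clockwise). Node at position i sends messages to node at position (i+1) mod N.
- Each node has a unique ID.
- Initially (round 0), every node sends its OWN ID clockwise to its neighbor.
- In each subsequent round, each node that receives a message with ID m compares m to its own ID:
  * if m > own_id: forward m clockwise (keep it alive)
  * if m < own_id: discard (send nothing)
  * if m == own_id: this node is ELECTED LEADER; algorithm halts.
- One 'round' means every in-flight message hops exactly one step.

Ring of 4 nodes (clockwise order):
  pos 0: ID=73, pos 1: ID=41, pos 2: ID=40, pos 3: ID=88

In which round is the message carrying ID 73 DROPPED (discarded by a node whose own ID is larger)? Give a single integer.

Round 1: pos1(id41) recv 73: fwd; pos2(id40) recv 41: fwd; pos3(id88) recv 40: drop; pos0(id73) recv 88: fwd
Round 2: pos2(id40) recv 73: fwd; pos3(id88) recv 41: drop; pos1(id41) recv 88: fwd
Round 3: pos3(id88) recv 73: drop; pos2(id40) recv 88: fwd
Round 4: pos3(id88) recv 88: ELECTED
Message ID 73 originates at pos 0; dropped at pos 3 in round 3

Answer: 3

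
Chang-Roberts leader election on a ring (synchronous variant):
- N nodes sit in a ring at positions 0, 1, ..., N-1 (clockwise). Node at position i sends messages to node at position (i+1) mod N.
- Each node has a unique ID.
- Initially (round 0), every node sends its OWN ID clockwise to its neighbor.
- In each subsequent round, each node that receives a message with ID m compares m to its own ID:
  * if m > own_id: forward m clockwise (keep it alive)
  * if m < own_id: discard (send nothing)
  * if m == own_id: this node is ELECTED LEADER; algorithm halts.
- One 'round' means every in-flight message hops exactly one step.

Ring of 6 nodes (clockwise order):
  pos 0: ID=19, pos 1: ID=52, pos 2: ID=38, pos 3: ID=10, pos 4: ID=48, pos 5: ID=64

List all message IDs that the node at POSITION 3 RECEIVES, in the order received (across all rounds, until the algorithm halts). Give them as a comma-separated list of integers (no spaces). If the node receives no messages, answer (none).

Answer: 38,52,64

Derivation:
Round 1: pos1(id52) recv 19: drop; pos2(id38) recv 52: fwd; pos3(id10) recv 38: fwd; pos4(id48) recv 10: drop; pos5(id64) recv 48: drop; pos0(id19) recv 64: fwd
Round 2: pos3(id10) recv 52: fwd; pos4(id48) recv 38: drop; pos1(id52) recv 64: fwd
Round 3: pos4(id48) recv 52: fwd; pos2(id38) recv 64: fwd
Round 4: pos5(id64) recv 52: drop; pos3(id10) recv 64: fwd
Round 5: pos4(id48) recv 64: fwd
Round 6: pos5(id64) recv 64: ELECTED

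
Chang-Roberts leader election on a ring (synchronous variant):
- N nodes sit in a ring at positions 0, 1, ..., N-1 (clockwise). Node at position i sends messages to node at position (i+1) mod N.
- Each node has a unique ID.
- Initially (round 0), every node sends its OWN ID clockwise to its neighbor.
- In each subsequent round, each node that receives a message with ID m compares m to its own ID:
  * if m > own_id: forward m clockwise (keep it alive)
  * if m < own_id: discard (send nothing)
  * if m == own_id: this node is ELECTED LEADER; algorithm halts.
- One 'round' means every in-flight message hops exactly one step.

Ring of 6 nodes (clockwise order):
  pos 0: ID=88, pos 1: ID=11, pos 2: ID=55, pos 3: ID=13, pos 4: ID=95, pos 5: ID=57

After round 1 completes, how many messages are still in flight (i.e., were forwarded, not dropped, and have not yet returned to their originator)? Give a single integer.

Answer: 3

Derivation:
Round 1: pos1(id11) recv 88: fwd; pos2(id55) recv 11: drop; pos3(id13) recv 55: fwd; pos4(id95) recv 13: drop; pos5(id57) recv 95: fwd; pos0(id88) recv 57: drop
After round 1: 3 messages still in flight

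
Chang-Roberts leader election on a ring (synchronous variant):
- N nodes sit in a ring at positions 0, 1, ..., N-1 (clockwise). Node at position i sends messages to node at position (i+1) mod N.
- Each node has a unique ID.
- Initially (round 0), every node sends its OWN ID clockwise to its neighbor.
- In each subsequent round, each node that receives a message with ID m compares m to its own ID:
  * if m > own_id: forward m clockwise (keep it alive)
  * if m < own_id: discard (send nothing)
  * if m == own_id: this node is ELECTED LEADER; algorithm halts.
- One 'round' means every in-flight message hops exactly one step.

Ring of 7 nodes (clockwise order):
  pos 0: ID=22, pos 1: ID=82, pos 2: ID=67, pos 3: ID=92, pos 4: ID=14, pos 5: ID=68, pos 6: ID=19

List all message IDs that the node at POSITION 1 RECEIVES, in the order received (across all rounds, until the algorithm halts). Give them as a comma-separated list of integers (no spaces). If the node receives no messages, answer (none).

Round 1: pos1(id82) recv 22: drop; pos2(id67) recv 82: fwd; pos3(id92) recv 67: drop; pos4(id14) recv 92: fwd; pos5(id68) recv 14: drop; pos6(id19) recv 68: fwd; pos0(id22) recv 19: drop
Round 2: pos3(id92) recv 82: drop; pos5(id68) recv 92: fwd; pos0(id22) recv 68: fwd
Round 3: pos6(id19) recv 92: fwd; pos1(id82) recv 68: drop
Round 4: pos0(id22) recv 92: fwd
Round 5: pos1(id82) recv 92: fwd
Round 6: pos2(id67) recv 92: fwd
Round 7: pos3(id92) recv 92: ELECTED

Answer: 22,68,92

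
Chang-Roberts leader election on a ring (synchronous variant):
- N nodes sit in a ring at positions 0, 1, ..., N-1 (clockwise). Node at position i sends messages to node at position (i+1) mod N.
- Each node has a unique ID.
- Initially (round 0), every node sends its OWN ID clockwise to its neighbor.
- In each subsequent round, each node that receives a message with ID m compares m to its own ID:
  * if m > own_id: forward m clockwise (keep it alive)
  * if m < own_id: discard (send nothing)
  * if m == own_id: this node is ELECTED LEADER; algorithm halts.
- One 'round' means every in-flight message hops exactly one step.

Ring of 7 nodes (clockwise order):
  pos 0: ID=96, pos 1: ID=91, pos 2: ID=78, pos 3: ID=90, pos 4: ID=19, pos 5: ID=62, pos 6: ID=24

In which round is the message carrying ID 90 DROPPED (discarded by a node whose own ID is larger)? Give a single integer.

Answer: 4

Derivation:
Round 1: pos1(id91) recv 96: fwd; pos2(id78) recv 91: fwd; pos3(id90) recv 78: drop; pos4(id19) recv 90: fwd; pos5(id62) recv 19: drop; pos6(id24) recv 62: fwd; pos0(id96) recv 24: drop
Round 2: pos2(id78) recv 96: fwd; pos3(id90) recv 91: fwd; pos5(id62) recv 90: fwd; pos0(id96) recv 62: drop
Round 3: pos3(id90) recv 96: fwd; pos4(id19) recv 91: fwd; pos6(id24) recv 90: fwd
Round 4: pos4(id19) recv 96: fwd; pos5(id62) recv 91: fwd; pos0(id96) recv 90: drop
Round 5: pos5(id62) recv 96: fwd; pos6(id24) recv 91: fwd
Round 6: pos6(id24) recv 96: fwd; pos0(id96) recv 91: drop
Round 7: pos0(id96) recv 96: ELECTED
Message ID 90 originates at pos 3; dropped at pos 0 in round 4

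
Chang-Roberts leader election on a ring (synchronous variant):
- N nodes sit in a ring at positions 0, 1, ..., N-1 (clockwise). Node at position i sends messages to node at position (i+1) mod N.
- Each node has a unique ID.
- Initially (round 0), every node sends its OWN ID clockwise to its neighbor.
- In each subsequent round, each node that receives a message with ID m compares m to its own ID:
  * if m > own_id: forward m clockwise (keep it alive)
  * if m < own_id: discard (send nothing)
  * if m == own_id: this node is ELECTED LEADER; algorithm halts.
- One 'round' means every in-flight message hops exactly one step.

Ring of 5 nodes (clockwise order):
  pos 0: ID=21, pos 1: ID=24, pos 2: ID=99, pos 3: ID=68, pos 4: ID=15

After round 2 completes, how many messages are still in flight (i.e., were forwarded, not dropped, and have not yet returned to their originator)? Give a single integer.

Answer: 2

Derivation:
Round 1: pos1(id24) recv 21: drop; pos2(id99) recv 24: drop; pos3(id68) recv 99: fwd; pos4(id15) recv 68: fwd; pos0(id21) recv 15: drop
Round 2: pos4(id15) recv 99: fwd; pos0(id21) recv 68: fwd
After round 2: 2 messages still in flight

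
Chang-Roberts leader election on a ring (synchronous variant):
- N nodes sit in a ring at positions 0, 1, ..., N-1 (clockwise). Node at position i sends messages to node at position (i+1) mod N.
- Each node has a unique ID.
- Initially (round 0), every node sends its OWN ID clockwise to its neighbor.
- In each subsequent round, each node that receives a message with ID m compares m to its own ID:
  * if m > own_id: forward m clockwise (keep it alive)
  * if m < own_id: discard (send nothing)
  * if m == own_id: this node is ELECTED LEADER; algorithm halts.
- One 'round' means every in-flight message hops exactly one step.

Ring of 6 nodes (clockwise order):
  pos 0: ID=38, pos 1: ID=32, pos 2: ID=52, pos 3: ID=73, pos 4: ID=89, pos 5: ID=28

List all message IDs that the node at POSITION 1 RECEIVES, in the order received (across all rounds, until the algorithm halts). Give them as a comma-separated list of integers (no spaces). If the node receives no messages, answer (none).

Answer: 38,89

Derivation:
Round 1: pos1(id32) recv 38: fwd; pos2(id52) recv 32: drop; pos3(id73) recv 52: drop; pos4(id89) recv 73: drop; pos5(id28) recv 89: fwd; pos0(id38) recv 28: drop
Round 2: pos2(id52) recv 38: drop; pos0(id38) recv 89: fwd
Round 3: pos1(id32) recv 89: fwd
Round 4: pos2(id52) recv 89: fwd
Round 5: pos3(id73) recv 89: fwd
Round 6: pos4(id89) recv 89: ELECTED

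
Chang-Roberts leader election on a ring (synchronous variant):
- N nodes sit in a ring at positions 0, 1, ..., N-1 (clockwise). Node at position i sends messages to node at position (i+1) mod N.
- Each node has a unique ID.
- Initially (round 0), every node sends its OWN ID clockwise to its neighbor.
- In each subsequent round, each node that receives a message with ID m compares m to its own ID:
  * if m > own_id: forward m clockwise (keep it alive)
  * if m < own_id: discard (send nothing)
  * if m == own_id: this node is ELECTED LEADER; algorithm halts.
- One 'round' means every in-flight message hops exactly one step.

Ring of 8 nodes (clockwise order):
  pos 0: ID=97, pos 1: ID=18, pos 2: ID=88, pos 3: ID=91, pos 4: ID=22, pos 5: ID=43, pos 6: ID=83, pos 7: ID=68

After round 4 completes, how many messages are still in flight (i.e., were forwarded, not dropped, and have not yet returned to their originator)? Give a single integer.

Round 1: pos1(id18) recv 97: fwd; pos2(id88) recv 18: drop; pos3(id91) recv 88: drop; pos4(id22) recv 91: fwd; pos5(id43) recv 22: drop; pos6(id83) recv 43: drop; pos7(id68) recv 83: fwd; pos0(id97) recv 68: drop
Round 2: pos2(id88) recv 97: fwd; pos5(id43) recv 91: fwd; pos0(id97) recv 83: drop
Round 3: pos3(id91) recv 97: fwd; pos6(id83) recv 91: fwd
Round 4: pos4(id22) recv 97: fwd; pos7(id68) recv 91: fwd
After round 4: 2 messages still in flight

Answer: 2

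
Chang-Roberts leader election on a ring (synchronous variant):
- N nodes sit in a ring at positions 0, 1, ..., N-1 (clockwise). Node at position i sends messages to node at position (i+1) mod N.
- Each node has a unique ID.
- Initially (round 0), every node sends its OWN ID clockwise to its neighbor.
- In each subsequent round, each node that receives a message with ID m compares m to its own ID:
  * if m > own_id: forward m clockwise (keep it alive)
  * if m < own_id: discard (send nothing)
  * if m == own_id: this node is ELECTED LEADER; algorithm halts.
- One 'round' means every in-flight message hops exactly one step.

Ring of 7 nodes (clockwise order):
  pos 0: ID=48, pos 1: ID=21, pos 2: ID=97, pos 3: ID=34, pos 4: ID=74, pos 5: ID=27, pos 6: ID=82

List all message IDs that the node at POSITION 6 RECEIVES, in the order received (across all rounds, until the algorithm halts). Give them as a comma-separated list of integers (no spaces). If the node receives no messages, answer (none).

Answer: 27,74,97

Derivation:
Round 1: pos1(id21) recv 48: fwd; pos2(id97) recv 21: drop; pos3(id34) recv 97: fwd; pos4(id74) recv 34: drop; pos5(id27) recv 74: fwd; pos6(id82) recv 27: drop; pos0(id48) recv 82: fwd
Round 2: pos2(id97) recv 48: drop; pos4(id74) recv 97: fwd; pos6(id82) recv 74: drop; pos1(id21) recv 82: fwd
Round 3: pos5(id27) recv 97: fwd; pos2(id97) recv 82: drop
Round 4: pos6(id82) recv 97: fwd
Round 5: pos0(id48) recv 97: fwd
Round 6: pos1(id21) recv 97: fwd
Round 7: pos2(id97) recv 97: ELECTED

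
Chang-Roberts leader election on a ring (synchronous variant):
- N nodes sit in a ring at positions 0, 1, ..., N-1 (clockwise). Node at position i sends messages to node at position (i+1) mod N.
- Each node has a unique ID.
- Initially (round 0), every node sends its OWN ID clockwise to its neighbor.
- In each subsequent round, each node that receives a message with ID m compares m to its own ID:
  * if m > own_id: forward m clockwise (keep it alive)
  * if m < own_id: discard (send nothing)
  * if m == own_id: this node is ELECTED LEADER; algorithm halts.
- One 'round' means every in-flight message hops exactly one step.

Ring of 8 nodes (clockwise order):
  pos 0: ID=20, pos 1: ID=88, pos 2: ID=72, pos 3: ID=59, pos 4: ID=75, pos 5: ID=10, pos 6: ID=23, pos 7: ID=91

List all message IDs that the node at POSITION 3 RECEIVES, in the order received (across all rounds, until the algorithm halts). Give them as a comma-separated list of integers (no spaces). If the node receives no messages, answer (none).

Round 1: pos1(id88) recv 20: drop; pos2(id72) recv 88: fwd; pos3(id59) recv 72: fwd; pos4(id75) recv 59: drop; pos5(id10) recv 75: fwd; pos6(id23) recv 10: drop; pos7(id91) recv 23: drop; pos0(id20) recv 91: fwd
Round 2: pos3(id59) recv 88: fwd; pos4(id75) recv 72: drop; pos6(id23) recv 75: fwd; pos1(id88) recv 91: fwd
Round 3: pos4(id75) recv 88: fwd; pos7(id91) recv 75: drop; pos2(id72) recv 91: fwd
Round 4: pos5(id10) recv 88: fwd; pos3(id59) recv 91: fwd
Round 5: pos6(id23) recv 88: fwd; pos4(id75) recv 91: fwd
Round 6: pos7(id91) recv 88: drop; pos5(id10) recv 91: fwd
Round 7: pos6(id23) recv 91: fwd
Round 8: pos7(id91) recv 91: ELECTED

Answer: 72,88,91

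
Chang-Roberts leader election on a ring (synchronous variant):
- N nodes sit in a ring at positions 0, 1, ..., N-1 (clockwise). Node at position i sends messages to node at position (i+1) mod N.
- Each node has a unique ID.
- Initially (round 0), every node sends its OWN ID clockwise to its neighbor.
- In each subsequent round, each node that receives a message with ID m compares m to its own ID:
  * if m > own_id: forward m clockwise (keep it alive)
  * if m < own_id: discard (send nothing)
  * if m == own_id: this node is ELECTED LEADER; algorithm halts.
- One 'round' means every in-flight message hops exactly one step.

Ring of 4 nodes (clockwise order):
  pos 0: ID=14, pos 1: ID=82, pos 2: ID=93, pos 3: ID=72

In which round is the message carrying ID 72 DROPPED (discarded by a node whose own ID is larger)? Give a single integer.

Round 1: pos1(id82) recv 14: drop; pos2(id93) recv 82: drop; pos3(id72) recv 93: fwd; pos0(id14) recv 72: fwd
Round 2: pos0(id14) recv 93: fwd; pos1(id82) recv 72: drop
Round 3: pos1(id82) recv 93: fwd
Round 4: pos2(id93) recv 93: ELECTED
Message ID 72 originates at pos 3; dropped at pos 1 in round 2

Answer: 2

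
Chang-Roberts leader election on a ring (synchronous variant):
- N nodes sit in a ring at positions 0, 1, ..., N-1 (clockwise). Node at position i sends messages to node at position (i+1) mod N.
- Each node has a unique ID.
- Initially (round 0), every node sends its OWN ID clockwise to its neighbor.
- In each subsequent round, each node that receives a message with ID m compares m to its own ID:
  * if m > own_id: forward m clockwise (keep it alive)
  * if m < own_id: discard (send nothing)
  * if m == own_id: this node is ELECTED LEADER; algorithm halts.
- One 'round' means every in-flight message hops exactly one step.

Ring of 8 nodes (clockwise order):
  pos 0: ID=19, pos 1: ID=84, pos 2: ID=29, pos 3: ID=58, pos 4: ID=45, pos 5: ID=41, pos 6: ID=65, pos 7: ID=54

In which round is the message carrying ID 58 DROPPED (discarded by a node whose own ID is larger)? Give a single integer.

Answer: 3

Derivation:
Round 1: pos1(id84) recv 19: drop; pos2(id29) recv 84: fwd; pos3(id58) recv 29: drop; pos4(id45) recv 58: fwd; pos5(id41) recv 45: fwd; pos6(id65) recv 41: drop; pos7(id54) recv 65: fwd; pos0(id19) recv 54: fwd
Round 2: pos3(id58) recv 84: fwd; pos5(id41) recv 58: fwd; pos6(id65) recv 45: drop; pos0(id19) recv 65: fwd; pos1(id84) recv 54: drop
Round 3: pos4(id45) recv 84: fwd; pos6(id65) recv 58: drop; pos1(id84) recv 65: drop
Round 4: pos5(id41) recv 84: fwd
Round 5: pos6(id65) recv 84: fwd
Round 6: pos7(id54) recv 84: fwd
Round 7: pos0(id19) recv 84: fwd
Round 8: pos1(id84) recv 84: ELECTED
Message ID 58 originates at pos 3; dropped at pos 6 in round 3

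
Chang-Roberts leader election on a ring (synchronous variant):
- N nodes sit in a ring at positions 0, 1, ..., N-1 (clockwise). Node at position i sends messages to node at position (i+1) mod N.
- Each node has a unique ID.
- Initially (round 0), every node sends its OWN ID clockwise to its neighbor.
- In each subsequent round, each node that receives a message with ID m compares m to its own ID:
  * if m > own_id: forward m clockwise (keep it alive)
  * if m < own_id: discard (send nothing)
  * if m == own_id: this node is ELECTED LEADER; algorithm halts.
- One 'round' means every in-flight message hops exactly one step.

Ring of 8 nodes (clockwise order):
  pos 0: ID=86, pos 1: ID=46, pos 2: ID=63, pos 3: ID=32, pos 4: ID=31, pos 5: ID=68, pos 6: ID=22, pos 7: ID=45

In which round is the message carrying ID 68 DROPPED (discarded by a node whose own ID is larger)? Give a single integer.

Round 1: pos1(id46) recv 86: fwd; pos2(id63) recv 46: drop; pos3(id32) recv 63: fwd; pos4(id31) recv 32: fwd; pos5(id68) recv 31: drop; pos6(id22) recv 68: fwd; pos7(id45) recv 22: drop; pos0(id86) recv 45: drop
Round 2: pos2(id63) recv 86: fwd; pos4(id31) recv 63: fwd; pos5(id68) recv 32: drop; pos7(id45) recv 68: fwd
Round 3: pos3(id32) recv 86: fwd; pos5(id68) recv 63: drop; pos0(id86) recv 68: drop
Round 4: pos4(id31) recv 86: fwd
Round 5: pos5(id68) recv 86: fwd
Round 6: pos6(id22) recv 86: fwd
Round 7: pos7(id45) recv 86: fwd
Round 8: pos0(id86) recv 86: ELECTED
Message ID 68 originates at pos 5; dropped at pos 0 in round 3

Answer: 3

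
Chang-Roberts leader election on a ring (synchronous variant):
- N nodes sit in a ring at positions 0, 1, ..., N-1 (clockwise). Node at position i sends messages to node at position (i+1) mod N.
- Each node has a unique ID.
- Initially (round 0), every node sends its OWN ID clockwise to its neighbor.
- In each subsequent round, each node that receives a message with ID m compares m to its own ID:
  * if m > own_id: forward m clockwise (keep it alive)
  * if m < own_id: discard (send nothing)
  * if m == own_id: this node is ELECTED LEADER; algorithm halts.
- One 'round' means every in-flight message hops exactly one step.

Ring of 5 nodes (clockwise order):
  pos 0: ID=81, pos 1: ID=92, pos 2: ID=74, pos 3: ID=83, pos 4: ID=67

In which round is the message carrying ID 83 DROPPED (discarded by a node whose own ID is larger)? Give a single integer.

Answer: 3

Derivation:
Round 1: pos1(id92) recv 81: drop; pos2(id74) recv 92: fwd; pos3(id83) recv 74: drop; pos4(id67) recv 83: fwd; pos0(id81) recv 67: drop
Round 2: pos3(id83) recv 92: fwd; pos0(id81) recv 83: fwd
Round 3: pos4(id67) recv 92: fwd; pos1(id92) recv 83: drop
Round 4: pos0(id81) recv 92: fwd
Round 5: pos1(id92) recv 92: ELECTED
Message ID 83 originates at pos 3; dropped at pos 1 in round 3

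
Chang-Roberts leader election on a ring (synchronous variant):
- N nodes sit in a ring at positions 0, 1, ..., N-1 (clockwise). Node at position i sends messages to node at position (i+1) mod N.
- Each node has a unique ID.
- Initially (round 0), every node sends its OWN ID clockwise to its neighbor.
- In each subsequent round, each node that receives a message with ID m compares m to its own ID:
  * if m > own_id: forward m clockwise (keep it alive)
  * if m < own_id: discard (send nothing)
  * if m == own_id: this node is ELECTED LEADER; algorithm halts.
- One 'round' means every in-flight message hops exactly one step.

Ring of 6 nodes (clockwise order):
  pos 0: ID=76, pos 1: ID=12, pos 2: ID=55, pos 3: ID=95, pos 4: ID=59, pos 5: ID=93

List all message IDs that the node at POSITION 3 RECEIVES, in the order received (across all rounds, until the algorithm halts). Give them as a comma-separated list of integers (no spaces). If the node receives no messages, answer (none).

Answer: 55,76,93,95

Derivation:
Round 1: pos1(id12) recv 76: fwd; pos2(id55) recv 12: drop; pos3(id95) recv 55: drop; pos4(id59) recv 95: fwd; pos5(id93) recv 59: drop; pos0(id76) recv 93: fwd
Round 2: pos2(id55) recv 76: fwd; pos5(id93) recv 95: fwd; pos1(id12) recv 93: fwd
Round 3: pos3(id95) recv 76: drop; pos0(id76) recv 95: fwd; pos2(id55) recv 93: fwd
Round 4: pos1(id12) recv 95: fwd; pos3(id95) recv 93: drop
Round 5: pos2(id55) recv 95: fwd
Round 6: pos3(id95) recv 95: ELECTED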